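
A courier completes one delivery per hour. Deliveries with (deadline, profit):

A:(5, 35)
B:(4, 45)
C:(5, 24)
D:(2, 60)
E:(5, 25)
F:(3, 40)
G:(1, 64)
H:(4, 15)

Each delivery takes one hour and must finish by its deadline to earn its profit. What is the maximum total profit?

Sort by profit descending; place each in the latest free slot ≤ its deadline.
Profit order: G=64 D=60 B=45 F=40 A=35 E=25 C=24 H=15
Assign: G→slot 1, D→slot 2, B→slot 4, F→slot 3, A→slot 5, E skipped, C skipped, H skipped.
Slots: [1:G] [2:D] [3:F] [4:B] [5:A]
Profit = 64 + 60 + 40 + 45 + 35 = 244

244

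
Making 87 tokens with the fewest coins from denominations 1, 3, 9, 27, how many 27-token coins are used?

Use the largest denomination that fits, subtract, and repeat.
87 − 3×27→6 − 2×3→0
Count of 27: 3

3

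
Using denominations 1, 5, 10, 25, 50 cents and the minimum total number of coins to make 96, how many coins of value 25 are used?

96 = 1×50 + 1×25 + 2×10 + 1×1
Count of 25: 1

1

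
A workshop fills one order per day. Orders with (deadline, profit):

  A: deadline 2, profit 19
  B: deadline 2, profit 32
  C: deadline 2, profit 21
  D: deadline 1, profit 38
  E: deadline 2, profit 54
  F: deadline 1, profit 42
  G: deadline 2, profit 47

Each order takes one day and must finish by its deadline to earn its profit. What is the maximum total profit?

Profit order: E=54 G=47 F=42 D=38 B=32 C=21 A=19
Assign: E→slot 2, G→slot 1, F skipped, D skipped, B skipped, C skipped, A skipped.
Slots: [1:G] [2:E]
Profit = 47 + 54 = 101

101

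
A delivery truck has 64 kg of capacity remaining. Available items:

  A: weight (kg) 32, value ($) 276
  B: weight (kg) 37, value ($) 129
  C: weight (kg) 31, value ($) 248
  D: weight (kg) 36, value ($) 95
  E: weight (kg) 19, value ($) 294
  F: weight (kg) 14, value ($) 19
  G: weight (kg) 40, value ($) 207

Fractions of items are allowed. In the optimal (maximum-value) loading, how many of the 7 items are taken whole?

2

Order: E (294/19=15.47) > A (276/32=8.62) > C (248/31=8.00) > G (207/40=5.17) > B (129/37=3.49) > D (95/36=2.64) > F (19/14=1.36)
Fill: take E (19 @ 294) → take A (32 @ 276) → take 13/31 of C → 104.00; 64/64 used.
2 item(s) taken whole; one partial (take 13/31 of C).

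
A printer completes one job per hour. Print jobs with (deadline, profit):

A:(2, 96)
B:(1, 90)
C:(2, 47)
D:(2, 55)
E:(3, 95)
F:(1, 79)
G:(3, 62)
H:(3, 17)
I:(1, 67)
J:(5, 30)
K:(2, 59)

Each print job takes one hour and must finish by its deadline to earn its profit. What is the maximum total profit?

Profit order: A=96 E=95 B=90 F=79 I=67 G=62 K=59 D=55 C=47 J=30 H=17
Assign: A→slot 2, E→slot 3, B→slot 1, F skipped, I skipped, G skipped, K skipped, D skipped, C skipped, J→slot 5, H skipped.
Slots: [1:B] [2:A] [3:E] [5:J]
Profit = 90 + 96 + 95 + 30 = 311

311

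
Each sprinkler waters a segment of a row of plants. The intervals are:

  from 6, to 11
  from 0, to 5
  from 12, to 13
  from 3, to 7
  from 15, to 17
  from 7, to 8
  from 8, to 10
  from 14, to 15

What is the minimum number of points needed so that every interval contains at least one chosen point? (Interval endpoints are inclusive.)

4

Process intervals by earliest right end; each time one isn't hit yet, stab at its right endpoint.
By right end: [0,5]  [3,7]  [7,8]  [8,10]  [6,11]  [12,13]  [14,15]  [15,17]
[0,5] uncovered → point at 5; [7,8] uncovered → point at 8; [12,13] uncovered → point at 13; [14,15] uncovered → point at 15.
Points: 5, 8, 13, 15 (4 total).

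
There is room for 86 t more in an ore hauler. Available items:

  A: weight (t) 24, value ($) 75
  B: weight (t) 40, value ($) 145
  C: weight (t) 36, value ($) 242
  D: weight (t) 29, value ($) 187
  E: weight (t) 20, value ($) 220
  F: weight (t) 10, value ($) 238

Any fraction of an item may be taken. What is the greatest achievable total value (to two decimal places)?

828.97

Sort by value per unit weight and fill in that order.
Ratios (sorted): F 23.80, E 11.00, C 6.72, D 6.45, B 3.62, A 3.12
take F (10 @ 238); take E (20 @ 220); take C (36 @ 242); take 20/29 of D → 128.97. Capacity used 86/86.
Total value = 828.97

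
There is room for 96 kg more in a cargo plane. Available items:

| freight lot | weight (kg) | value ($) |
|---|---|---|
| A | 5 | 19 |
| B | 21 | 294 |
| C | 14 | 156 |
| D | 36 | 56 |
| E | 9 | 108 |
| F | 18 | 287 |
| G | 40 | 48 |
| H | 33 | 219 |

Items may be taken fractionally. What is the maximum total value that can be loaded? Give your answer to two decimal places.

1067.80

Sort by value per unit weight and fill in that order.
Order: F (287/18=15.94) > B (294/21=14.00) > E (108/9=12.00) > C (156/14=11.14) > H (219/33=6.64) > A (19/5=3.80) > D (56/36=1.56) > G (48/40=1.20)
Fill: take F (18 @ 287) → take B (21 @ 294) → take E (9 @ 108) → take C (14 @ 156) → take H (33 @ 219) → take 1/5 of A → 3.80; 96/96 used.
Total value = 1067.80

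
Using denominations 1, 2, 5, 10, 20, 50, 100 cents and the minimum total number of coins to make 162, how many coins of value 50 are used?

162 − 1×100→62 − 1×50→12 − 1×10→2 − 1×2→0
Count of 50: 1

1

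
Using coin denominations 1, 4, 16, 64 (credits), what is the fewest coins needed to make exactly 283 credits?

10

Use the largest denomination that fits, subtract, and repeat.
283 = 4×64 + 1×16 + 2×4 + 3×1
Total coins = 4 + 1 + 2 + 3 = 10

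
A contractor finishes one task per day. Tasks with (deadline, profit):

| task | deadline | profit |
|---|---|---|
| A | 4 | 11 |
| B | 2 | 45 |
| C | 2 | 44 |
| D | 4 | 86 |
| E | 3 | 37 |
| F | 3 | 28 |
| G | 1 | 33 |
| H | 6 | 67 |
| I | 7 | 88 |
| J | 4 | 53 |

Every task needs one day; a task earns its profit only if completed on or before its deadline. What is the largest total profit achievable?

Profit order: I=88 D=86 H=67 J=53 B=45 C=44 E=37 G=33 F=28 A=11
Assign: I→slot 7, D→slot 4, H→slot 6, J→slot 3, B→slot 2, C→slot 1, E skipped, G skipped, F skipped, A skipped.
Slots: [1:C] [2:B] [3:J] [4:D] [6:H] [7:I]
Profit = 44 + 45 + 53 + 86 + 67 + 88 = 383

383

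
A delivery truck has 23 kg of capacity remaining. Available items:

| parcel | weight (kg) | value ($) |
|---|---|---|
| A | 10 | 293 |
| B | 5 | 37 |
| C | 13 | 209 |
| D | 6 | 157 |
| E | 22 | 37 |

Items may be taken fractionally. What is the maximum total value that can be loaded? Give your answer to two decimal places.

562.54

Sort by value per unit weight and fill in that order.
Order: A (293/10=29.30) > D (157/6=26.17) > C (209/13=16.08) > B (37/5=7.40) > E (37/22=1.68)
Fill: take A (10 @ 293) → take D (6 @ 157) → take 7/13 of C → 112.54; 23/23 used.
Total value = 562.54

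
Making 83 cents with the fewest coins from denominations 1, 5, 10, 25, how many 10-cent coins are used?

83 = 3×25 + 1×5 + 3×1
Count of 10: 0

0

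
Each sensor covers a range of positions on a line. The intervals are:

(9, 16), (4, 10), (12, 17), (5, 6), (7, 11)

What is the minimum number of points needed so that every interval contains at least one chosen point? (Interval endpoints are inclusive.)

3

By right end: [5,6]  [4,10]  [7,11]  [9,16]  [12,17]
[5,6] uncovered → point at 6; [7,11] uncovered → point at 11; [12,17] uncovered → point at 17.
Points: 6, 11, 17 (3 total).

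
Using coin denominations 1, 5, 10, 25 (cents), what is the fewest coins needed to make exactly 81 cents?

81 = 3×25 + 1×5 + 1×1
Total coins = 3 + 1 + 1 = 5

5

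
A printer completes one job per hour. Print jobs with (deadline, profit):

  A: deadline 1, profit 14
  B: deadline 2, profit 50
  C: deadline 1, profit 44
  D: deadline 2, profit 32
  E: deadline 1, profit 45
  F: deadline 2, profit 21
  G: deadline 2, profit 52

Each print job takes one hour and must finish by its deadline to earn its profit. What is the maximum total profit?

Sort by profit descending; place each in the latest free slot ≤ its deadline.
By profit: G(d2,52), B(d2,50), E(d1,45), C(d1,44), D(d2,32), F(d2,21), A(d1,14)
G→slot 2; B→slot 1; E skipped; C skipped; D skipped; F skipped; A skipped.
Profit = 50 + 52 = 102

102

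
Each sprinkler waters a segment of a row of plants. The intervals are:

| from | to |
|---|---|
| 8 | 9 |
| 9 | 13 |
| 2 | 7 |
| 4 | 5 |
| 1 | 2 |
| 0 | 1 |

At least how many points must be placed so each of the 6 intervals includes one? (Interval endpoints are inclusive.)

3

Sort by right endpoint; whenever an interval is uncovered, place a point at its right end.
By right end: [0,1]  [1,2]  [4,5]  [2,7]  [8,9]  [9,13]
[0,1] uncovered → point at 1; [4,5] uncovered → point at 5; [8,9] uncovered → point at 9.
Points: 1, 5, 9 (3 total).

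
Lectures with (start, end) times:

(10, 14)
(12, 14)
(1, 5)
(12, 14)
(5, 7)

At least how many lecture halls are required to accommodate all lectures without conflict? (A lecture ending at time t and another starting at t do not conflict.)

3

Events (time:±→running): 1:+→1 5:-→0 5:+→1 7:-→0 10:+→1 12:+→2 12:+→3 … peak 3.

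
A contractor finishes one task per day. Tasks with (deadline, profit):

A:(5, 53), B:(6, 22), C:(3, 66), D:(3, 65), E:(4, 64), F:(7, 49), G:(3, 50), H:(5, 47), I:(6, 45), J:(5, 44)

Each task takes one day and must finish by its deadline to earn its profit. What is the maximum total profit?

Sort by profit descending; place each in the latest free slot ≤ its deadline.
Profit order: C=66 D=65 E=64 A=53 G=50 F=49 H=47 I=45 J=44 B=22
Assign: C→slot 3, D→slot 2, E→slot 4, A→slot 5, G→slot 1, F→slot 7, H skipped, I→slot 6, J skipped, B skipped.
Slots: [1:G] [2:D] [3:C] [4:E] [5:A] [6:I] [7:F]
Profit = 50 + 65 + 66 + 64 + 53 + 45 + 49 = 392

392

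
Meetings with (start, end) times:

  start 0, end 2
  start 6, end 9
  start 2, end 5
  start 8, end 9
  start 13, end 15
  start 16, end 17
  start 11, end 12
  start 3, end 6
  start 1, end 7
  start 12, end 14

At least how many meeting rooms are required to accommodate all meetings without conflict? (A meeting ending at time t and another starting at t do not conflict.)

Events (time:±→running): 0:+→1 1:+→2 2:-→1 2:+→2 3:+→3 … peak 3.

3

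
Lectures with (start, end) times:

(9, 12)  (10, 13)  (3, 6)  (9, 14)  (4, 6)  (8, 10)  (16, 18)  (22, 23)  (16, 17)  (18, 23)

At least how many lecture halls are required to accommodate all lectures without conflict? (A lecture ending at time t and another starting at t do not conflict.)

The answer is the maximum number of intervals overlapping at any instant.
starts: [3, 4, 8, 9, 9, 10, 16, 16, 18, 22]
ends:   [6, 6, 10, 12, 13, 14, 17, 18, 23, 23]
s3→1 s4→2 e6→1 e6→0 s8→1 s9→2 s9→3  — peak 3.

3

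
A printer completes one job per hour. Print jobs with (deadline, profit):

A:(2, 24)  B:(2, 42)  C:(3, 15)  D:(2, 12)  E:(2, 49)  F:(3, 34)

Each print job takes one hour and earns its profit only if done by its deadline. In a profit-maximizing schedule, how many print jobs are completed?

By profit: E(d2,49), B(d2,42), F(d3,34), A(d2,24), C(d3,15), D(d2,12)
E→slot 2; B→slot 1; F→slot 3; A skipped; C skipped; D skipped.
3 of 6 scheduled.

3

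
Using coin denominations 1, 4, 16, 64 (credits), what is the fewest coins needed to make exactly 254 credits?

Greedy: take as many of the largest coin as possible, then repeat with the remainder.
254 = 3×64 + 3×16 + 3×4 + 2×1
Total coins = 3 + 3 + 3 + 2 = 11

11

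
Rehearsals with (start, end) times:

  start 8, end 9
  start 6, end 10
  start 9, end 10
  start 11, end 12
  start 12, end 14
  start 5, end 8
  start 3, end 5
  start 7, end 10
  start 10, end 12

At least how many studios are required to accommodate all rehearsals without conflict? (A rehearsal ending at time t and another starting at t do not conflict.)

The answer is the maximum number of intervals overlapping at any instant.
starts: [3, 5, 6, 7, 8, 9, 10, 11, 12]
ends:   [5, 8, 9, 10, 10, 10, 12, 12, 14]
s3→1 e5→0 s5→1 s6→2 s7→3  — peak 3.

3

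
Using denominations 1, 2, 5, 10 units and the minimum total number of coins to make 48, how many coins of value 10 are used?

Use the largest denomination that fits, subtract, and repeat.
48 = 4×10 + 1×5 + 1×2 + 1×1
Count of 10: 4

4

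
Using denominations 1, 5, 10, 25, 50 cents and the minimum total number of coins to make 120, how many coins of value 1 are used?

Use the largest denomination that fits, subtract, and repeat.
120 − 2×50→20 − 2×10→0
Count of 1: 0

0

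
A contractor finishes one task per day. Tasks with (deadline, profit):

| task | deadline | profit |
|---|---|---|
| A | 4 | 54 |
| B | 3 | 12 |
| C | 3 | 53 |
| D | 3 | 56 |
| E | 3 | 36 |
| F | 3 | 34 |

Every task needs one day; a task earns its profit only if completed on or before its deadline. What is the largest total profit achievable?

199

Profit order: D=56 A=54 C=53 E=36 F=34 B=12
Assign: D→slot 3, A→slot 4, C→slot 2, E→slot 1, F skipped, B skipped.
Slots: [1:E] [2:C] [3:D] [4:A]
Profit = 36 + 53 + 56 + 54 = 199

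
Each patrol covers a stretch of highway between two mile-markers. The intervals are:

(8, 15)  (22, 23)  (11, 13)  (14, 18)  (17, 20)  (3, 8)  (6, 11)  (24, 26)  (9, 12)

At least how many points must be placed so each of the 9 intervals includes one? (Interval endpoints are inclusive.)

5

By right end: [3,8]  [6,11]  [9,12]  [11,13]  [8,15]  [14,18]  [17,20]  [22,23]  [24,26]
[3,8] uncovered → point at 8; [9,12] uncovered → point at 12; [14,18] uncovered → point at 18; [22,23] uncovered → point at 23; [24,26] uncovered → point at 26.
Points: 8, 12, 18, 23, 26 (5 total).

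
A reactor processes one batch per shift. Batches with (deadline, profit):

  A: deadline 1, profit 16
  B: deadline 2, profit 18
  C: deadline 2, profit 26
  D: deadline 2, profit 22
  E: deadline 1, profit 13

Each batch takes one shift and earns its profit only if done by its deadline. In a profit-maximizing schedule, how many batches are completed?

2

Sort by profit descending; place each in the latest free slot ≤ its deadline.
By profit: C(d2,26), D(d2,22), B(d2,18), A(d1,16), E(d1,13)
C→slot 2; D→slot 1; B skipped; A skipped; E skipped.
2 of 5 scheduled.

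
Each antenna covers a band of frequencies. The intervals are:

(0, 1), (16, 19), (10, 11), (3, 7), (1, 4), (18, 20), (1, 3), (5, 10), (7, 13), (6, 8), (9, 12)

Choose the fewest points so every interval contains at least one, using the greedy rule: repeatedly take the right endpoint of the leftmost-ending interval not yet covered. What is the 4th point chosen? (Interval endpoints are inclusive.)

19

Sort by right endpoint; whenever an interval is uncovered, place a point at its right end.
By right end: [0,1]  [1,3]  [1,4]  [3,7]  [6,8]  [5,10]  [10,11]  [9,12]  [7,13]  [16,19]  [18,20]
[0,1] uncovered → point at 1; [3,7] uncovered → point at 7; [10,11] uncovered → point at 11; [16,19] uncovered → point at 19.
Points: 1, 7, 11, 19 (4 total).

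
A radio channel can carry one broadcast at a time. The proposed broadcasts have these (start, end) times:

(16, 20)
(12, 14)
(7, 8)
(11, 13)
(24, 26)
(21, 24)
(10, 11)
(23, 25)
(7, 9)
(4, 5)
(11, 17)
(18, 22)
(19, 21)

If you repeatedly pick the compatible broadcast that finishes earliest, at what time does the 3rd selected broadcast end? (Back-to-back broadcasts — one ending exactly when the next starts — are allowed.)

Sorted by end: (4,5)  (7,8)  (7,9)  (10,11)  (11,13)  (12,14)  (11,17)  (16,20)  (19,21)  (18,22)  (21,24)  (23,25)  (24,26)
take (4,5); take (7,8); skip (7,9); take (10,11); take (11,13); skip (12,14); take (16,20); skip (19,21); skip (18,22); take (21,24); take (24,26).
Selected: (4,5) (7,8) (10,11) (11,13) (16,20) (21,24) (24,26)

11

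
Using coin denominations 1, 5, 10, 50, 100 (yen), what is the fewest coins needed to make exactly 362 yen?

Greedy: take as many of the largest coin as possible, then repeat with the remainder.
362 − 3×100→62 − 1×50→12 − 1×10→2 − 2×1→0
Total coins = 3 + 1 + 1 + 2 = 7

7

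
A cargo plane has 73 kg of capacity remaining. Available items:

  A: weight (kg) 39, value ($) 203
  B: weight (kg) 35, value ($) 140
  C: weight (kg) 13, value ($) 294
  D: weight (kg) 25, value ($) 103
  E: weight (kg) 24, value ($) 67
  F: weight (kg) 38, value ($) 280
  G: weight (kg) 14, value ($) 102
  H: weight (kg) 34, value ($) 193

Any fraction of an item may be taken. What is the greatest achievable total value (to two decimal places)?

Greedy by value/weight ratio, highest first.
Ratios (sorted): C 22.62, F 7.37, G 7.29, H 5.68, A 5.21, D 4.12, B 4.00, E 2.79
take C (13 @ 294); take F (38 @ 280); take G (14 @ 102); take 8/34 of H → 45.41. Capacity used 73/73.
Total value = 721.41

721.41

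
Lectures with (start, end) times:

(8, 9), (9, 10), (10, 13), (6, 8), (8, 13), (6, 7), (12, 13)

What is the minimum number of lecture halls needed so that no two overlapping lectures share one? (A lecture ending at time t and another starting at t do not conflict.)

The answer is the maximum number of intervals overlapping at any instant.
starts: [6, 6, 8, 8, 9, 10, 12]
ends:   [7, 8, 9, 10, 13, 13, 13]
s6→1 s6→2 e7→1 e8→0 s8→1 s8→2 e9→1 s9→2 e10→1 s10→2 s12→3  — peak 3.

3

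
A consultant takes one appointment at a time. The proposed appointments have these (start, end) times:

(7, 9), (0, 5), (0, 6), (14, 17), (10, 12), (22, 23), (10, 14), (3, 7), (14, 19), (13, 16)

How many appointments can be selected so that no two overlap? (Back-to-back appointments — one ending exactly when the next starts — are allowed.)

5

Order by finish time; keep every interval that doesn't clash with the previous kept one.
By end time: (0,5), (0,6), (3,7), (7,9), (10,12), (10,14), (13,16), (14,17), (14,19), (22,23).
Pick (0,5); next start ≥ 5 → (7,9); next start ≥ 9 → (10,12); next start ≥ 12 → (13,16); next start ≥ 16 → (22,23).
Selected 5 appointments.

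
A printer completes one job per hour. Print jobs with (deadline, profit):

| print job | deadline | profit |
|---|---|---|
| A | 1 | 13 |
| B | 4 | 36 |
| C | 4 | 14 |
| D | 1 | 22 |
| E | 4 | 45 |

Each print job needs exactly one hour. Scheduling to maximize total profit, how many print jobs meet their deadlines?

4

Take jobs in profit order; each goes to the latest open slot no later than its deadline.
Profit order: E=45 B=36 D=22 C=14 A=13
Assign: E→slot 4, B→slot 3, D→slot 1, C→slot 2, A skipped.
Slots: [1:D] [2:C] [3:B] [4:E]
4 of 5 scheduled.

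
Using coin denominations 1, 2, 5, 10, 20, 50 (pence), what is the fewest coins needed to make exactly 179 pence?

Greedy: take as many of the largest coin as possible, then repeat with the remainder.
179 − 3×50→29 − 1×20→9 − 1×5→4 − 2×2→0
Total coins = 3 + 1 + 1 + 2 = 7

7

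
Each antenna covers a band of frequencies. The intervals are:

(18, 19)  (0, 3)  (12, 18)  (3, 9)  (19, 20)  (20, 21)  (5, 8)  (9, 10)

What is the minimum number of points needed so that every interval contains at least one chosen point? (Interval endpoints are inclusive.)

5

Sort by right endpoint; whenever an interval is uncovered, place a point at its right end.
By right end: [0,3]  [5,8]  [3,9]  [9,10]  [12,18]  [18,19]  [19,20]  [20,21]
[0,3] uncovered → point at 3; [5,8] uncovered → point at 8; [9,10] uncovered → point at 10; [12,18] uncovered → point at 18; [19,20] uncovered → point at 20.
Points: 3, 8, 10, 18, 20 (5 total).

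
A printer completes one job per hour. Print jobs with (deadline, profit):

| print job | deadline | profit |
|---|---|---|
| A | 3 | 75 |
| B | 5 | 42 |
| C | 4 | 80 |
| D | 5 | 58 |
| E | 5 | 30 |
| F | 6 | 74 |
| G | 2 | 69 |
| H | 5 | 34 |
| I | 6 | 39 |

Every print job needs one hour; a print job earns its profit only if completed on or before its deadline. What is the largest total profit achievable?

398

Take jobs in profit order; each goes to the latest open slot no later than its deadline.
By profit: C(d4,80), A(d3,75), F(d6,74), G(d2,69), D(d5,58), B(d5,42), I(d6,39), H(d5,34), E(d5,30)
C→slot 4; A→slot 3; F→slot 6; G→slot 2; D→slot 5; B→slot 1; I skipped; H skipped; E skipped.
Profit = 42 + 69 + 75 + 80 + 58 + 74 = 398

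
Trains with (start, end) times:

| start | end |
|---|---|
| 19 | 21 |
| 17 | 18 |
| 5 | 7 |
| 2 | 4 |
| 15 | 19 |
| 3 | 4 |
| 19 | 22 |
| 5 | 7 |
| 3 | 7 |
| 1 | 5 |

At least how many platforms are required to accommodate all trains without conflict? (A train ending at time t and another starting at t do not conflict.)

starts: [1, 2, 3, 3, 5, 5, 15, 17, 19, 19]
ends:   [4, 4, 5, 7, 7, 7, 18, 19, 21, 22]
s1→1 s2→2 s3→3 s3→4  — peak 4.

4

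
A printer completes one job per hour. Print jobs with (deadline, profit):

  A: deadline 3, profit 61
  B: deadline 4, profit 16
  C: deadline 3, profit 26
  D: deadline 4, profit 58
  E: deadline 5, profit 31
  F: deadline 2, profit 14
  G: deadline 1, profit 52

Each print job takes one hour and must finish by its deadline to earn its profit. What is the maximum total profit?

228

Profit order: A=61 D=58 G=52 E=31 C=26 B=16 F=14
Assign: A→slot 3, D→slot 4, G→slot 1, E→slot 5, C→slot 2, B skipped, F skipped.
Slots: [1:G] [2:C] [3:A] [4:D] [5:E]
Profit = 52 + 26 + 61 + 58 + 31 = 228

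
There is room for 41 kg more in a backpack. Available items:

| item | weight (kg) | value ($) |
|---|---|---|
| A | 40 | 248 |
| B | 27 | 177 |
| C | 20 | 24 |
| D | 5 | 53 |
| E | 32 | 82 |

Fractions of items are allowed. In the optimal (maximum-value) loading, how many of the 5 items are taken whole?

Order: D (53/5=10.60) > B (177/27=6.56) > A (248/40=6.20) > E (82/32=2.56) > C (24/20=1.20)
Fill: take D (5 @ 53) → take B (27 @ 177) → take 9/40 of A → 55.80; 41/41 used.
2 item(s) taken whole; one partial (take 9/40 of A).

2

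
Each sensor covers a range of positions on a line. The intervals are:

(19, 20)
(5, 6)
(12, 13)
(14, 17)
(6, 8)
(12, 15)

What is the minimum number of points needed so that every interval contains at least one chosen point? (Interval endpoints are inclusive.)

4

Sorted: [5,6] [6,8] [12,13] [12,15] [14,17] [19,20]
{[5,6],[6,8]} hit by 6; {[12,13],[12,15]} hit by 13; {[14,17]} hit by 17; {[19,20]} hit by 20.
Points: 6, 13, 17, 20 (4 total).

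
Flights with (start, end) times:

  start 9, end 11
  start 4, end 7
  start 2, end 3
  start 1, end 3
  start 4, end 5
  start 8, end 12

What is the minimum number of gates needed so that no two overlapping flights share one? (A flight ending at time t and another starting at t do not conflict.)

2

Events (time:±→running): 1:+→1 2:+→2 … peak 2.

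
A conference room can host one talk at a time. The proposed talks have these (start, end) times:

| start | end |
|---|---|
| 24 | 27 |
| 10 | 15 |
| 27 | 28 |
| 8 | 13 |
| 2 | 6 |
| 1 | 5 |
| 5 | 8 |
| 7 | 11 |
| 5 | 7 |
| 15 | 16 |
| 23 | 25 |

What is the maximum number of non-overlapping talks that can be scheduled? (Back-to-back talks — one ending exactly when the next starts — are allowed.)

6

Greedy by earliest finish: after sorting by end time, pick each interval compatible with the last pick.
Sorted by end: (1,5)  (2,6)  (5,7)  (5,8)  (7,11)  (8,13)  (10,15)  (15,16)  (23,25)  (24,27)  (27,28)
take (1,5); take (5,7); take (7,11); skip (8,13); take (15,16); take (23,25); skip (24,27); take (27,28).
Selected 6 talks.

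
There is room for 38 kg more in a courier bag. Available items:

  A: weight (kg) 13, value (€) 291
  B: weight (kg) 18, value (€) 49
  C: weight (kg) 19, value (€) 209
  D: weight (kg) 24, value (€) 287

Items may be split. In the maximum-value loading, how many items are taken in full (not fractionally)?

2

Greedy by value/weight ratio, highest first.
Order: A (291/13=22.38) > D (287/24=11.96) > C (209/19=11.00) > B (49/18=2.72)
Fill: take A (13 @ 291) → take D (24 @ 287) → take 1/19 of C → 11.00; 38/38 used.
2 item(s) taken whole; one partial (take 1/19 of C).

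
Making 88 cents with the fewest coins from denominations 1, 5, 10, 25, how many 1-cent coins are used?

3

88 − 3×25→13 − 1×10→3 − 3×1→0
Count of 1: 3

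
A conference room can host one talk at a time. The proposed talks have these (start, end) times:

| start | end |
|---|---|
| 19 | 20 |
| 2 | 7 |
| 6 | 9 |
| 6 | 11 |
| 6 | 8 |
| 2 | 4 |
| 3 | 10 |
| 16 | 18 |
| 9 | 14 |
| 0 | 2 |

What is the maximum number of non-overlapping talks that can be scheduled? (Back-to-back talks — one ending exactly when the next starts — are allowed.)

Order by finish time; keep every interval that doesn't clash with the previous kept one.
Sorted by end: (0,2)  (2,4)  (2,7)  (6,8)  (6,9)  (3,10)  (6,11)  (9,14)  (16,18)  (19,20)
take (0,2); take (2,4); take (6,8); skip (6,11); take (9,14); take (16,18); take (19,20).
Selected 6 talks.

6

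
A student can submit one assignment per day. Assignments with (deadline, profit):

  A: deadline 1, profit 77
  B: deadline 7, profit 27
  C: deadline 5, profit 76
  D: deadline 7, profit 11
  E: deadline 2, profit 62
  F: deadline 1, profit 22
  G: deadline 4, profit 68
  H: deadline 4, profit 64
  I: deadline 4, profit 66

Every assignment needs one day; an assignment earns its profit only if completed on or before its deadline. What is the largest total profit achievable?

389

Profit order: A=77 C=76 G=68 I=66 H=64 E=62 B=27 F=22 D=11
Assign: A→slot 1, C→slot 5, G→slot 4, I→slot 3, H→slot 2, E skipped, B→slot 7, F skipped, D→slot 6.
Slots: [1:A] [2:H] [3:I] [4:G] [5:C] [6:D] [7:B]
Profit = 77 + 64 + 66 + 68 + 76 + 11 + 27 = 389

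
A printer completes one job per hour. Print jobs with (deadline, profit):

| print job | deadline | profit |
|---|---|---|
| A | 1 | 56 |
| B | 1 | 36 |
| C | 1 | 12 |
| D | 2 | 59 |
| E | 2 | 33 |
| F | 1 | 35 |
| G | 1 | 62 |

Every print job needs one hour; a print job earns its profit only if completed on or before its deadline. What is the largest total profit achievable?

Take jobs in profit order; each goes to the latest open slot no later than its deadline.
Profit order: G=62 D=59 A=56 B=36 F=35 E=33 C=12
Assign: G→slot 1, D→slot 2, A skipped, B skipped, F skipped, E skipped, C skipped.
Slots: [1:G] [2:D]
Profit = 62 + 59 = 121

121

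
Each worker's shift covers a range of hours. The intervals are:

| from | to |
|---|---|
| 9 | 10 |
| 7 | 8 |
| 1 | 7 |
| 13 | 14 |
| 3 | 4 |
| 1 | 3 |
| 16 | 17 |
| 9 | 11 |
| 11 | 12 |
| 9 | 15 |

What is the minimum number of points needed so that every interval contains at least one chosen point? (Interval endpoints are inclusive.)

By right end: [1,3]  [3,4]  [1,7]  [7,8]  [9,10]  [9,11]  [11,12]  [13,14]  [9,15]  [16,17]
[1,3] uncovered → point at 3; [7,8] uncovered → point at 8; [9,10] uncovered → point at 10; [11,12] uncovered → point at 12; [13,14] uncovered → point at 14; [16,17] uncovered → point at 17.
Points: 3, 8, 10, 12, 14, 17 (6 total).

6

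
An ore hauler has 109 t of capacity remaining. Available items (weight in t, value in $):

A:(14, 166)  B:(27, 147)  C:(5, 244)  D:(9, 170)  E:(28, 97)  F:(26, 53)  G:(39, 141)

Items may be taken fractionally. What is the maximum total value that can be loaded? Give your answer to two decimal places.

Sort by value per unit weight and fill in that order.
Order: C (244/5=48.80) > D (170/9=18.89) > A (166/14=11.86) > B (147/27=5.44) > G (141/39=3.62) > E (97/28=3.46) > F (53/26=2.04)
Fill: take C (5 @ 244) → take D (9 @ 170) → take A (14 @ 166) → take B (27 @ 147) → take G (39 @ 141) → take 15/28 of E → 51.96; 109/109 used.
Total value = 919.96

919.96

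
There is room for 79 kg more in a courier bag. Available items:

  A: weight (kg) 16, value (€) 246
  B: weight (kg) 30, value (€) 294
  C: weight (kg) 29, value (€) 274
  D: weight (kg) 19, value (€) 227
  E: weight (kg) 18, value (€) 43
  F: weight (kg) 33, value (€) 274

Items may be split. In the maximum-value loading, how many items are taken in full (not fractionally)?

3

Order: A (246/16=15.38) > D (227/19=11.95) > B (294/30=9.80) > C (274/29=9.45) > F (274/33=8.30) > E (43/18=2.39)
Fill: take A (16 @ 246) → take D (19 @ 227) → take B (30 @ 294) → take 14/29 of C → 132.28; 79/79 used.
3 item(s) taken whole; one partial (take 14/29 of C).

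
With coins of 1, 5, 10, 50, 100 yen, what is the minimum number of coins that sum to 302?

302 − 3×100→2 − 2×1→0
Total coins = 3 + 2 = 5

5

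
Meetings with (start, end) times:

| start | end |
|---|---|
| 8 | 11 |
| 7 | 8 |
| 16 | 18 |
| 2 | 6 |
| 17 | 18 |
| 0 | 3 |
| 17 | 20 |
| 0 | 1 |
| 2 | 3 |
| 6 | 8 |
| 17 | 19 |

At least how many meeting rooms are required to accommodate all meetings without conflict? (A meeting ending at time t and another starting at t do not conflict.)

4

The answer is the maximum number of intervals overlapping at any instant.
starts: [0, 0, 2, 2, 6, 7, 8, 16, 17, 17, 17]
ends:   [1, 3, 3, 6, 8, 8, 11, 18, 18, 19, 20]
s0→1 s0→2 e1→1 s2→2 s2→3 e3→2 e3→1 e6→0 s6→1 s7→2 e8→1 e8→0 s8→1 e11→0 s16→1 s17→2 s17→3 s17→4  — peak 4.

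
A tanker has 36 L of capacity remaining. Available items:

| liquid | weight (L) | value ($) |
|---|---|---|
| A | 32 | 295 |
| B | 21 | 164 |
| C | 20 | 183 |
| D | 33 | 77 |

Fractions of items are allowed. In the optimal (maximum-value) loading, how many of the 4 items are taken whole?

Sort by value per unit weight and fill in that order.
Ratios (sorted): A 9.22, C 9.15, B 7.81, D 2.33
take A (32 @ 295); take 4/20 of C → 36.60. Capacity used 36/36.
1 item(s) taken whole; one partial (take 4/20 of C).

1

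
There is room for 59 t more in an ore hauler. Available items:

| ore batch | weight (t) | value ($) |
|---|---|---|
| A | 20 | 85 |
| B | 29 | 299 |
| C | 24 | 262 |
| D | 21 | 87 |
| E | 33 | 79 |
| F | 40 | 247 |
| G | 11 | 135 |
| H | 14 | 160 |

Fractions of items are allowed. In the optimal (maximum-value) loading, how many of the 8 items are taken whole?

Ratios (sorted): G 12.27, H 11.43, C 10.92, B 10.31, F 6.17, A 4.25, D 4.14, E 2.39
take G (11 @ 135); take H (14 @ 160); take C (24 @ 262); take 10/29 of B → 103.10. Capacity used 59/59.
3 item(s) taken whole; one partial (take 10/29 of B).

3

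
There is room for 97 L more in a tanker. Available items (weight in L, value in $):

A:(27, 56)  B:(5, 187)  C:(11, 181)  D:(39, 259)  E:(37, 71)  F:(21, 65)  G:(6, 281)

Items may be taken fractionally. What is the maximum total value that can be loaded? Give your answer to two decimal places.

Sort by value per unit weight and fill in that order.
Ratios (sorted): G 46.83, B 37.40, C 16.45, D 6.64, F 3.10, A 2.07, E 1.92
take G (6 @ 281); take B (5 @ 187); take C (11 @ 181); take D (39 @ 259); take F (21 @ 65); take 15/27 of A → 31.11. Capacity used 97/97.
Total value = 1004.11

1004.11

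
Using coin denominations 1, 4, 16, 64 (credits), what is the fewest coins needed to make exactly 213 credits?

Use the largest denomination that fits, subtract, and repeat.
213 = 3×64 + 1×16 + 1×4 + 1×1
Total coins = 3 + 1 + 1 + 1 = 6

6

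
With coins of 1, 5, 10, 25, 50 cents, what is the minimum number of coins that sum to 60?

2

Use the largest denomination that fits, subtract, and repeat.
60 = 1×50 + 1×10
Total coins = 1 + 1 = 2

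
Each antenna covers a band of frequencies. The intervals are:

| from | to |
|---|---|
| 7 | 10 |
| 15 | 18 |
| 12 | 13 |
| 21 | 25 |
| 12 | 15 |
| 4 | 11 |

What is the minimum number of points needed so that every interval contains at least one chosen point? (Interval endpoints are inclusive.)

By right end: [7,10]  [4,11]  [12,13]  [12,15]  [15,18]  [21,25]
[7,10] uncovered → point at 10; [12,13] uncovered → point at 13; [15,18] uncovered → point at 18; [21,25] uncovered → point at 25.
Points: 10, 13, 18, 25 (4 total).

4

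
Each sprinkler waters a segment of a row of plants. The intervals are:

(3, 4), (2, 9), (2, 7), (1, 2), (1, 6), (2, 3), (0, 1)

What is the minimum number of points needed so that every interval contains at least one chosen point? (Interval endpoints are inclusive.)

2

Sort by right endpoint; whenever an interval is uncovered, place a point at its right end.
Sorted: [0,1] [1,2] [2,3] [3,4] [1,6] [2,7] [2,9]
{[0,1],[1,2]} hit by 1; {[2,3],[3,4],[1,6],[2,7],[2,9]} hit by 3.
Points: 1, 3 (2 total).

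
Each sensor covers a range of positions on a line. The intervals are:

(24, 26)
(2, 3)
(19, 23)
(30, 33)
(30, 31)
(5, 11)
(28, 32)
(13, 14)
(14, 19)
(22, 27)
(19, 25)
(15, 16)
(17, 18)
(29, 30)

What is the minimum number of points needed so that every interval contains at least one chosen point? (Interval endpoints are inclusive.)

Process intervals by earliest right end; each time one isn't hit yet, stab at its right endpoint.
By right end: [2,3]  [5,11]  [13,14]  [15,16]  [17,18]  [14,19]  [19,23]  [19,25]  [24,26]  [22,27]  [29,30]  [30,31]  [28,32]  [30,33]
[2,3] uncovered → point at 3; [5,11] uncovered → point at 11; [13,14] uncovered → point at 14; [15,16] uncovered → point at 16; [17,18] uncovered → point at 18; [19,23] uncovered → point at 23; [24,26] uncovered → point at 26; [29,30] uncovered → point at 30.
Points: 3, 11, 14, 16, 18, 23, 26, 30 (8 total).

8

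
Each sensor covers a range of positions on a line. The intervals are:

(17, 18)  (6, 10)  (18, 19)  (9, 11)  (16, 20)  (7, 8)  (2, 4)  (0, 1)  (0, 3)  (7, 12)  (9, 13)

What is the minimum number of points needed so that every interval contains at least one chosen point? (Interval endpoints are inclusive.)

Process intervals by earliest right end; each time one isn't hit yet, stab at its right endpoint.
By right end: [0,1]  [0,3]  [2,4]  [7,8]  [6,10]  [9,11]  [7,12]  [9,13]  [17,18]  [18,19]  [16,20]
[0,1] uncovered → point at 1; [2,4] uncovered → point at 4; [7,8] uncovered → point at 8; [9,11] uncovered → point at 11; [17,18] uncovered → point at 18.
Points: 1, 4, 8, 11, 18 (5 total).

5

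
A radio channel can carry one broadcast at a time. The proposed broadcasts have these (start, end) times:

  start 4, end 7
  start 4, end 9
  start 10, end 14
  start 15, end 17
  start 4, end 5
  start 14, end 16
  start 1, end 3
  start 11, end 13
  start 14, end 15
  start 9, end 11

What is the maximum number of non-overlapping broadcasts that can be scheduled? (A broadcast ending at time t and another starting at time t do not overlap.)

6

Greedy by earliest finish: after sorting by end time, pick each interval compatible with the last pick.
By end time: (1,3), (4,5), (4,7), (4,9), (9,11), (11,13), (10,14), (14,15), (14,16), (15,17).
Pick (1,3); next start ≥ 3 → (4,5); next start ≥ 5 → (9,11); next start ≥ 11 → (11,13); next start ≥ 13 → (14,15); next start ≥ 15 → (15,17).
Selected 6 broadcasts.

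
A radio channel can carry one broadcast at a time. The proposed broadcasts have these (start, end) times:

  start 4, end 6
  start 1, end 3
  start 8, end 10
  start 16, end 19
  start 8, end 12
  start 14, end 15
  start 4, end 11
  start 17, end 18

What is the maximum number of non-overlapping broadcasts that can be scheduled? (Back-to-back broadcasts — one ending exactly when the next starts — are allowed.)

Greedy by earliest finish: after sorting by end time, pick each interval compatible with the last pick.
By end time: (1,3), (4,6), (8,10), (4,11), (8,12), (14,15), (17,18), (16,19).
Pick (1,3); next start ≥ 3 → (4,6); next start ≥ 6 → (8,10); next start ≥ 10 → (14,15); next start ≥ 15 → (17,18).
Selected 5 broadcasts.

5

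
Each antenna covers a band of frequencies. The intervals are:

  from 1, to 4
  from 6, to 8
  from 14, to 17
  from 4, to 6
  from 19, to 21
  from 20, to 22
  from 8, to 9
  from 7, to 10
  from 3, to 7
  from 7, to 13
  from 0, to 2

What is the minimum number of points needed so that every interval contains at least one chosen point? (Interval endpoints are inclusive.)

Process intervals by earliest right end; each time one isn't hit yet, stab at its right endpoint.
By right end: [0,2]  [1,4]  [4,6]  [3,7]  [6,8]  [8,9]  [7,10]  [7,13]  [14,17]  [19,21]  [20,22]
[0,2] uncovered → point at 2; [4,6] uncovered → point at 6; [8,9] uncovered → point at 9; [14,17] uncovered → point at 17; [19,21] uncovered → point at 21.
Points: 2, 6, 9, 17, 21 (5 total).

5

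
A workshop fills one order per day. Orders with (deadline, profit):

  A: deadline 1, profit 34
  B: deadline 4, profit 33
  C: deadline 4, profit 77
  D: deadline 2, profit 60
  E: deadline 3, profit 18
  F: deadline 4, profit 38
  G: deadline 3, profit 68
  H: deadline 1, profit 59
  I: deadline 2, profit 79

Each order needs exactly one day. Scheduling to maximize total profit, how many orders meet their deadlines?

4

Take jobs in profit order; each goes to the latest open slot no later than its deadline.
Profit order: I=79 C=77 G=68 D=60 H=59 F=38 A=34 B=33 E=18
Assign: I→slot 2, C→slot 4, G→slot 3, D→slot 1, H skipped, F skipped, A skipped, B skipped, E skipped.
Slots: [1:D] [2:I] [3:G] [4:C]
4 of 9 scheduled.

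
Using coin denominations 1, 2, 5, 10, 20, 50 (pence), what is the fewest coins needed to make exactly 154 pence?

154 = 3×50 + 2×2
Total coins = 3 + 2 = 5

5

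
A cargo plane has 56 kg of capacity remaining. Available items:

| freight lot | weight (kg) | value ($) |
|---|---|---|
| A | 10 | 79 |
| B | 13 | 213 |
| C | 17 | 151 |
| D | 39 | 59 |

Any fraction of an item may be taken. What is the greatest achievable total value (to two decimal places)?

467.21

Ratios (sorted): B 16.38, C 8.88, A 7.90, D 1.51
take B (13 @ 213); take C (17 @ 151); take A (10 @ 79); take 16/39 of D → 24.21. Capacity used 56/56.
Total value = 467.21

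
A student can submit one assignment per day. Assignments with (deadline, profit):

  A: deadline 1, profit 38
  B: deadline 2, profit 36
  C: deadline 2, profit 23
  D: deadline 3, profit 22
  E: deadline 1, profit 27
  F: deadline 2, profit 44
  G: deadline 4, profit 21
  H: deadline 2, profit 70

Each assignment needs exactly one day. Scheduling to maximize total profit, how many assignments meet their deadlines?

4

Profit order: H=70 F=44 A=38 B=36 E=27 C=23 D=22 G=21
Assign: H→slot 2, F→slot 1, A skipped, B skipped, E skipped, C skipped, D→slot 3, G→slot 4.
Slots: [1:F] [2:H] [3:D] [4:G]
4 of 8 scheduled.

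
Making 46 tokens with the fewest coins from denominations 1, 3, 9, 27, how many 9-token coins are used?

2

Use the largest denomination that fits, subtract, and repeat.
46 − 1×27→19 − 2×9→1 − 1×1→0
Count of 9: 2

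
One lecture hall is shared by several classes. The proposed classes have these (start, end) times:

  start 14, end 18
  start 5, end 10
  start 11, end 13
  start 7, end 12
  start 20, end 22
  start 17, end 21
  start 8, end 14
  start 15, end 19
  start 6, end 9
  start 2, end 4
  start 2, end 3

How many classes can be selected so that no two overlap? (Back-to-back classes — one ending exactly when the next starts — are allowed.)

Sorted by end: (2,3)  (2,4)  (6,9)  (5,10)  (7,12)  (11,13)  (8,14)  (14,18)  (15,19)  (17,21)  (20,22)
take (2,3); take (6,9); take (11,13); take (14,18); take (20,22).
Selected 5 classes.

5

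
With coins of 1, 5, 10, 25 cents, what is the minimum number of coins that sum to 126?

6

126 = 5×25 + 1×1
Total coins = 5 + 1 = 6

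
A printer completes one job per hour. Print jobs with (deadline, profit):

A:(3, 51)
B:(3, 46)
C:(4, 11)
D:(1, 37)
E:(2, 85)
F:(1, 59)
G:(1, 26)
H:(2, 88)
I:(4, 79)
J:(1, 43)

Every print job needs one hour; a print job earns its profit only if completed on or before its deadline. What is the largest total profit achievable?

303

Sort by profit descending; place each in the latest free slot ≤ its deadline.
By profit: H(d2,88), E(d2,85), I(d4,79), F(d1,59), A(d3,51), B(d3,46), J(d1,43), D(d1,37), G(d1,26), C(d4,11)
H→slot 2; E→slot 1; I→slot 4; F skipped; A→slot 3; B skipped; J skipped; D skipped; G skipped; C skipped.
Profit = 85 + 88 + 51 + 79 = 303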